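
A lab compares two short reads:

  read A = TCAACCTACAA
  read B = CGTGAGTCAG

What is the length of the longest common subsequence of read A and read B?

One common subsequence of length 5: T at read A[1]=read B[3], A at read A[3]=read B[5], T at read A[7]=read B[7], C at read A[9]=read B[8], A at read A[10]=read B[9]. dp[11][10] = 5 confirms this is the maximum.

5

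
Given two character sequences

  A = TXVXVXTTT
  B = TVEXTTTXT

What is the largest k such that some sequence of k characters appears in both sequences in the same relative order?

One common subsequence of length 6: T [1,1], V [3,2], X [4,4], T [7,6], T [8,7], T [9,9], and the DP table's final entry dp[9][9] is also 6, so no common subsequence is longer.

6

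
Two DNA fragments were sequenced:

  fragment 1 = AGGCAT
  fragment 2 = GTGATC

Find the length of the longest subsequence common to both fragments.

Match G at fragment 1[2]=fragment 2[1], G at fragment 1[3]=fragment 2[3], A at fragment 1[5]=fragment 2[4], T at fragment 1[6]=fragment 2[5] — 4 bases in the same relative order in both. dp[6][6] = 4 confirms this is the maximum.

4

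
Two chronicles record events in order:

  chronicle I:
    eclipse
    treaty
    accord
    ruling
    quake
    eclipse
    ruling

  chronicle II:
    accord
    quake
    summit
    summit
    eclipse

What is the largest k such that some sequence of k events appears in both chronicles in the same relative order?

Match accord [3,1], quake [5,2], eclipse [6,5] — 3 events in the same relative order in both. dp[7][5] = 3 confirms this is the maximum.

3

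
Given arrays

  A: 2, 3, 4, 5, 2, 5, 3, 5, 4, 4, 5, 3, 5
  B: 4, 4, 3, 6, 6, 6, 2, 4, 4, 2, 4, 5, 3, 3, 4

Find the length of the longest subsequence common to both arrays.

Match 2 [1,7], then 4 [3,9], then 2 [5,10], then 5 [6,12], then 3 [7,14], then 4 [10,15] — 6 values in the same relative order in both. dp[13][15] = 6 confirms this is the maximum.

6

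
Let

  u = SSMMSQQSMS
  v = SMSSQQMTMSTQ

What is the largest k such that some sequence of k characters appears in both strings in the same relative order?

7

Pick S at u[1]=v[1], S at u[2]=v[3], S at u[5]=v[4], Q at u[6]=v[5], Q at u[7]=v[6], M at u[9]=v[9], S at u[10]=v[10]; all 7 characters appear in both, in order. The LCS DP gives dp[10][12] = 7, so this is optimal.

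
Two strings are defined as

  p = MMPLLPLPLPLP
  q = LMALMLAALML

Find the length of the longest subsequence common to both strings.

Match M (p #1, q #2); then M (p #2, q #5); then L (p #4, q #6); then L (p #5, q #9); then L (p #11, q #11) — 5 characters in the same relative order in both, and the DP table's final entry dp[12][11] is also 5, so no common subsequence is longer.

5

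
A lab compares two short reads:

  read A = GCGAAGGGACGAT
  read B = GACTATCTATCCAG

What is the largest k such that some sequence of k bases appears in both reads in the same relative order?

Match G (read A #1, read B #1) → C (read A #2, read B #3) → A (read A #4, read B #5) → A (read A #5, read B #9) → A (read A #9, read B #13) → G (read A #11, read B #14) — 6 bases in the same relative order in both. The LCS DP gives dp[13][14] = 6, so this is optimal.

6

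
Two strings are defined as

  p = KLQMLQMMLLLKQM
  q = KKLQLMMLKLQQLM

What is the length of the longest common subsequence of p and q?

Taking K at p[1]=q[2], then L at p[2]=q[3], then Q at p[3]=q[4], then L at p[5]=q[5], then M at p[7]=q[6], then M at p[8]=q[7], then L at p[9]=q[8], then L at p[10]=q[10], then L at p[11]=q[13], then M at p[14]=q[14] gives a common subsequence of length 10, and the DP table's final entry dp[14][14] is also 10, so no common subsequence is longer.

10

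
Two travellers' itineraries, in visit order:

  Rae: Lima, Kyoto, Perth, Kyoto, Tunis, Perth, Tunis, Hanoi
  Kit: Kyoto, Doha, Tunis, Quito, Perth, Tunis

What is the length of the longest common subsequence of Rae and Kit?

Match Kyoto (Rae #2, Kit #1), Tunis (Rae #5, Kit #3), Perth (Rae #6, Kit #5), Tunis (Rae #7, Kit #6) — 4 stops in the same relative order in both. Since dp[8][6] = 4, nothing longer is possible.

4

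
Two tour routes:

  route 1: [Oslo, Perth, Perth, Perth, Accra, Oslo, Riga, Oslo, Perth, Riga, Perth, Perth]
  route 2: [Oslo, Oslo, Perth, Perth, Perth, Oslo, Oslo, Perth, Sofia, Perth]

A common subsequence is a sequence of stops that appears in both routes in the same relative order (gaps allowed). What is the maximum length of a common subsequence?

One common subsequence of length 8: Oslo (route 1 #1, route 2 #2) → Perth (route 1 #2, route 2 #3) → Perth (route 1 #3, route 2 #4) → Perth (route 1 #4, route 2 #5) → Oslo (route 1 #6, route 2 #6) → Oslo (route 1 #8, route 2 #7) → Perth (route 1 #9, route 2 #8) → Perth (route 1 #12, route 2 #10). Since dp[12][10] = 8, nothing longer is possible.

8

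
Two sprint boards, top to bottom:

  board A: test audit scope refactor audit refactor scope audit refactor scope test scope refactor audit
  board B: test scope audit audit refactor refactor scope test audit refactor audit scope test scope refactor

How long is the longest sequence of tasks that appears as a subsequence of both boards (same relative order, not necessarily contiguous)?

Taking test [1,1]; then audit [2,4]; then refactor [4,5]; then refactor [6,6]; then scope [7,7]; then audit [8,9]; then refactor [9,10]; then scope [10,12]; then test [11,13]; then scope [12,14]; then refactor [13,15] gives a common subsequence of length 11, and the DP table's final entry dp[14][15] is also 11, so no common subsequence is longer.

11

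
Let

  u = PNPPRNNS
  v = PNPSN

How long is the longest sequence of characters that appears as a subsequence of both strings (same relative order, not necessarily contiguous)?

Pick P [1,1], N [2,2], P [3,3], N [7,5]; all 4 characters appear in both, in order. Since dp[8][5] = 4, nothing longer is possible.

4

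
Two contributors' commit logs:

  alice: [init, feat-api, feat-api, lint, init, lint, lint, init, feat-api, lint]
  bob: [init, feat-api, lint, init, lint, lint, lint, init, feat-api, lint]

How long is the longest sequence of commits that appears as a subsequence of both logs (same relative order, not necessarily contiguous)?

9

Pick init (alice #1, bob #1), feat-api (alice #3, bob #2), lint (alice #4, bob #3), init (alice #5, bob #4), lint (alice #6, bob #6), lint (alice #7, bob #7), init (alice #8, bob #8), feat-api (alice #9, bob #9), lint (alice #10, bob #10); all 9 commits appear in both, in order. The LCS DP gives dp[10][10] = 9, so this is optimal.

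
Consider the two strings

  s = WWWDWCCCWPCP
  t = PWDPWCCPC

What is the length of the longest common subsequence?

7

Let dp[i][j] be the LCS length of the first i characters of s and the first j characters of t. dp[i][j] = dp[i-1][j-1]+1 when the i-th and j-th characters match, else max(dp[i-1][j], dp[i][j-1]).
    ·  P  W  D  P  W  C  C  P  C
 ·  0  0  0  0  0  0  0  0  0  0
 W  0  0  1  1  1  1  1  1  1  1
 W  0  0  1  1  1  2  2  2  2  2
 W  0  0  1  1  1  2  2  2  2  2
 D  0  0  1  2  2  2  2  2  2  2
 W  0  0  1  2  2  3  3  3  3  3
 C  0  0  1  2  2  3  4  4  4  4
 C  0  0  1  2  2  3  4  5  5  5
 C  0  0  1  2  2  3  4  5  5  6
 W  0  0  1  2  2  3  4  5  5  6
 P  0  1  1  2  3  3  4  5  6  6
 C  0  1  1  2  3  3  4  5  6  7
 P  0  1  1  2  3  3  4  5  6  7
dp[12][9] = 7. One LCS (by backtracking along matches): WDWCCPC.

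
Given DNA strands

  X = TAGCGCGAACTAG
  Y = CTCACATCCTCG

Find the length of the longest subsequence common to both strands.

Pick T at X[1]=Y[2]; then A at X[2]=Y[4]; then C at X[4]=Y[5]; then C at X[6]=Y[8]; then C at X[10]=Y[9]; then T at X[11]=Y[10]; then G at X[13]=Y[12]; all 7 bases appear in both, in order, and the DP table's final entry dp[13][12] is also 7, so no common subsequence is longer.

7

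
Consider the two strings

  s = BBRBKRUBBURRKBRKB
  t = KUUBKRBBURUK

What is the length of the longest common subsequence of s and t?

Match B [4,4], then K [5,5], then R [6,6], then B [8,7], then B [9,8], then U [10,9], then R [11,10], then K [16,12] — 8 characters in the same relative order in both, and the DP table's final entry dp[17][12] is also 8, so no common subsequence is longer.

8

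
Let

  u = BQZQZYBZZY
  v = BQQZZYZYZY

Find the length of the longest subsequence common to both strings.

Let dp[i][j] be the LCS length of the first i characters of u and the first j characters of v. dp[i][j] = dp[i-1][j-1]+1 when the i-th and j-th characters match, else max(dp[i-1][j], dp[i][j-1]).
    ·  B  Q  Q  Z  Z  Y  Z  Y  Z  Y
 ·  0  0  0  0  0  0  0  0  0  0  0
 B  0  1  1  1  1  1  1  1  1  1  1
 Q  0  1  2  2  2  2  2  2  2  2  2
 Z  0  1  2  2  3  3  3  3  3  3  3
 Q  0  1  2  3  3  3  3  3  3  3  3
 Z  0  1  2  3  4  4  4  4  4  4  4
 Y  0  1  2  3  4  4  5  5  5  5  5
 B  0  1  2  3  4  4  5  5  5  5  5
 Z  0  1  2  3  4  5  5  6  6  6  6
 Z  0  1  2  3  4  5  5  6  6  7  7
 Y  0  1  2  3  4  5  6  6  7  7  8
dp[10][10] = 8. One LCS (by backtracking along matches): BQZZYZZY.

8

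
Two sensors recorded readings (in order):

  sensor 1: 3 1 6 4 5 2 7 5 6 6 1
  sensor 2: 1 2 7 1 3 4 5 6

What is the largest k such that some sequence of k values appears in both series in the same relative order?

5

Taking 1 [2,1], 2 [6,2], 7 [7,3], 5 [8,7], 6 [10,8] gives a common subsequence of length 5, and the DP table's final entry dp[11][8] is also 5, so no common subsequence is longer.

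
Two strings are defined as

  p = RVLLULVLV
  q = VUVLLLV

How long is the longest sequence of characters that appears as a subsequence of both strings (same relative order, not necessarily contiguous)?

5

Let dp[i][j] be the LCS length of the first i characters of p and the first j characters of q. dp[i][j] = dp[i-1][j-1]+1 when the i-th and j-th characters match, else max(dp[i-1][j], dp[i][j-1]).
    ·  V  U  V  L  L  L  V
 ·  0  0  0  0  0  0  0  0
 R  0  0  0  0  0  0  0  0
 V  0  1  1  1  1  1  1  1
 L  0  1  1  1  2  2  2  2
 L  0  1  1  1  2  3  3  3
 U  0  1  2  2  2  3  3  3
 L  0  1  2  2  3  3  4  4
 V  0  1  2  3  3  3  4  5
 L  0  1  2  3  4  4  4  5
 V  0  1  2  3  4  4  4  5
dp[9][7] = 5. One LCS (by backtracking along matches): VLLLV.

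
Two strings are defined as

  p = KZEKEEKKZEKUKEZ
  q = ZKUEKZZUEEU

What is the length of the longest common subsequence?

Match Z at p[2]=q[1] → K at p[4]=q[2] → E at p[6]=q[4] → K at p[7]=q[5] → Z at p[9]=q[7] → E at p[10]=q[10] → U at p[12]=q[11] — 7 characters in the same relative order in both. dp[15][11] = 7 confirms this is the maximum.

7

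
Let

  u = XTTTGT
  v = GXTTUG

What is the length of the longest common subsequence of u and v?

4

One common subsequence of length 4: X at u[1]=v[2]; then T at u[2]=v[3]; then T at u[3]=v[4]; then G at u[5]=v[6], and the DP table's final entry dp[6][6] is also 4, so no common subsequence is longer.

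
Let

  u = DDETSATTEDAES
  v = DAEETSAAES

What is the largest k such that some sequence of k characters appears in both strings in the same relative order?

Let dp[i][j] be the LCS length of the first i characters of u and the first j characters of v. dp[i][j] = dp[i-1][j-1]+1 when the i-th and j-th characters match, else max(dp[i-1][j], dp[i][j-1]).
    ·  D  A  E  E  T  S  A  A  E  S
 ·  0  0  0  0  0  0  0  0  0  0  0
 D  0  1  1  1  1  1  1  1  1  1  1
 D  0  1  1  1  1  1  1  1  1  1  1
 E  0  1  1  2  2  2  2  2  2  2  2
 T  0  1  1  2  2  3  3  3  3  3  3
 S  0  1  1  2  2  3  4  4  4  4  4
 A  0  1  2  2  2  3  4  5  5  5  5
 T  0  1  2  2  2  3  4  5  5  5  5
 T  0  1  2  2  2  3  4  5  5  5  5
 E  0  1  2  3  3  3  4  5  5  6  6
 D  0  1  2  3  3  3  4  5  5  6  6
 A  0  1  2  3  3  3  4  5  6  6  6
 E  0  1  2  3  4  4  4  5  6  7  7
 S  0  1  2  3  4  4  5  5  6  7  8
dp[13][10] = 8. One LCS (by backtracking along matches): DETSAAES.

8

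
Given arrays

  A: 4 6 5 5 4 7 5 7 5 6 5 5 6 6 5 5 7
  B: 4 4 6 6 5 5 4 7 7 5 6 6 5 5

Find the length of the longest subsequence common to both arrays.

Match 4 [1,2], 6 [2,4], 5 [3,5], 5 [4,6], 4 [5,7], 7 [6,8], 7 [8,9], 5 [12,10], 6 [13,11], 6 [14,12], 5 [15,13], 5 [16,14] — 12 values in the same relative order in both, and the DP table's final entry dp[17][14] is also 12, so no common subsequence is longer.

12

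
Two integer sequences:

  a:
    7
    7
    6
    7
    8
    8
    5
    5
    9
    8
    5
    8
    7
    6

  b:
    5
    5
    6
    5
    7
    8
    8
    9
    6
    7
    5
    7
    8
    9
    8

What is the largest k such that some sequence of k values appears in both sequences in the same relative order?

One common subsequence of length 7: 6 (a #3, b #3); then 7 (a #4, b #5); then 8 (a #5, b #6); then 8 (a #6, b #7); then 5 (a #7, b #11); then 9 (a #9, b #14); then 8 (a #12, b #15). The LCS DP gives dp[14][15] = 7, so this is optimal.

7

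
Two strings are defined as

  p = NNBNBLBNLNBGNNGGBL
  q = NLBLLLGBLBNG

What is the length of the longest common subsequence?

Pick N at p[1]=q[1], B at p[3]=q[3], L at p[6]=q[6], B at p[7]=q[8], L at p[9]=q[9], B at p[11]=q[10], N at p[14]=q[11], G at p[16]=q[12]; all 8 characters appear in both, in order. Since dp[18][12] = 8, nothing longer is possible.

8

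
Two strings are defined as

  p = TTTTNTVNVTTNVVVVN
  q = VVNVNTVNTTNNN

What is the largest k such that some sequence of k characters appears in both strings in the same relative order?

8

Match N at p[5]=q[5], T at p[6]=q[6], V at p[7]=q[7], N at p[8]=q[8], T at p[10]=q[9], T at p[11]=q[10], N at p[12]=q[12], N at p[17]=q[13] — 8 characters in the same relative order in both. The LCS DP gives dp[17][13] = 8, so this is optimal.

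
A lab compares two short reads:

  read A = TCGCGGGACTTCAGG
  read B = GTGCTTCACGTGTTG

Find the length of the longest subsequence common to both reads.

Pick T [1,2], then G [7,3], then C [9,4], then T [10,5], then T [11,6], then C [12,7], then A [13,8], then G [14,12], then G [15,15]; all 9 bases appear in both, in order. dp[15][15] = 9 confirms this is the maximum.

9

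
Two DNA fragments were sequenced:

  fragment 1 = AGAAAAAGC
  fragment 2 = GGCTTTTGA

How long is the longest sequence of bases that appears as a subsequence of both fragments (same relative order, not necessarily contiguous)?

3

Let dp[i][j] be the LCS length of the first i bases of fragment 1 and the first j bases of fragment 2. dp[i][j] = dp[i-1][j-1]+1 when the i-th and j-th bases match, else max(dp[i-1][j], dp[i][j-1]).
    ·  G  G  C  T  T  T  T  G  A
 ·  0  0  0  0  0  0  0  0  0  0
 A  0  0  0  0  0  0  0  0  0  1
 G  0  1  1  1  1  1  1  1  1  1
 A  0  1  1  1  1  1  1  1  1  2
 A  0  1  1  1  1  1  1  1  1  2
 A  0  1  1  1  1  1  1  1  1  2
 A  0  1  1  1  1  1  1  1  1  2
 A  0  1  1  1  1  1  1  1  1  2
 G  0  1  2  2  2  2  2  2  2  2
 C  0  1  2  3  3  3  3  3  3  3
dp[9][9] = 3. One LCS (by backtracking along matches): GGC.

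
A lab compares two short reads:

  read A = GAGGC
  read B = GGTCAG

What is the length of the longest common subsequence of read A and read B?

3

Let dp[i][j] be the LCS length of the first i bases of read A and the first j bases of read B. dp[i][j] = dp[i-1][j-1]+1 when the i-th and j-th bases match, else max(dp[i-1][j], dp[i][j-1]).
    ·  G  G  T  C  A  G
 ·  0  0  0  0  0  0  0
 G  0  1  1  1  1  1  1
 A  0  1  1  1  1  2  2
 G  0  1  2  2  2  2  3
 G  0  1  2  2  2  2  3
 C  0  1  2  2  3  3  3
dp[5][6] = 3. One LCS (by backtracking along matches): GAG.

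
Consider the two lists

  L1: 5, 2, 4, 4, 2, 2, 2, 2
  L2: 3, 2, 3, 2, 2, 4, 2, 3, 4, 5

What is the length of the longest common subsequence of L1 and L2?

Taking 2 (L1 #2, L2 #2); then 2 (L1 #5, L2 #4); then 2 (L1 #6, L2 #5); then 2 (L1 #7, L2 #7) gives a common subsequence of length 4. dp[8][10] = 4 confirms this is the maximum.

4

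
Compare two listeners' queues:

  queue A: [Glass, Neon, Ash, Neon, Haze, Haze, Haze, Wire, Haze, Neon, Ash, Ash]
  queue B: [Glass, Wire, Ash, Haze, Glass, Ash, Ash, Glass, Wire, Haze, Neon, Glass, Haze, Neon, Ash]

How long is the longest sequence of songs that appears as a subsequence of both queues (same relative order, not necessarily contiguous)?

7

One common subsequence of length 7: Glass at queue A[1]=queue B[1]; then Ash at queue A[3]=queue B[3]; then Haze at queue A[5]=queue B[4]; then Haze at queue A[6]=queue B[10]; then Haze at queue A[9]=queue B[13]; then Neon at queue A[10]=queue B[14]; then Ash at queue A[12]=queue B[15], and the DP table's final entry dp[12][15] is also 7, so no common subsequence is longer.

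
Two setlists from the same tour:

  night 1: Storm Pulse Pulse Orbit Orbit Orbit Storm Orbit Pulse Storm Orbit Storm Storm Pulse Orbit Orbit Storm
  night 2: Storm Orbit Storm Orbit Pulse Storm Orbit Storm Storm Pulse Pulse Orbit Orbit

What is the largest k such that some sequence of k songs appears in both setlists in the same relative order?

Pick Storm at night 1[1]=night 2[1]; then Orbit at night 1[6]=night 2[2]; then Storm at night 1[7]=night 2[3]; then Orbit at night 1[8]=night 2[4]; then Pulse at night 1[9]=night 2[5]; then Storm at night 1[10]=night 2[6]; then Orbit at night 1[11]=night 2[7]; then Storm at night 1[12]=night 2[8]; then Storm at night 1[13]=night 2[9]; then Pulse at night 1[14]=night 2[11]; then Orbit at night 1[15]=night 2[12]; then Orbit at night 1[16]=night 2[13]; all 12 songs appear in both, in order, and the DP table's final entry dp[17][13] is also 12, so no common subsequence is longer.

12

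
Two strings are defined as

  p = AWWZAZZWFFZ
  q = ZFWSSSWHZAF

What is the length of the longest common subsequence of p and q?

5

Pick W [2,3], then W [3,7], then Z [4,9], then A [5,10], then F [10,11]; all 5 characters appear in both, in order. The LCS DP gives dp[11][11] = 5, so this is optimal.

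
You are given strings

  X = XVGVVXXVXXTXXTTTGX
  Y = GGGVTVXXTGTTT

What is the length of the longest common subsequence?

Pick G at X[3]=Y[3], V at X[4]=Y[4], V at X[8]=Y[6], X at X[9]=Y[7], X at X[10]=Y[8], T at X[11]=Y[9], T at X[14]=Y[11], T at X[15]=Y[12], T at X[16]=Y[13]; all 9 characters appear in both, in order. dp[18][13] = 9 confirms this is the maximum.

9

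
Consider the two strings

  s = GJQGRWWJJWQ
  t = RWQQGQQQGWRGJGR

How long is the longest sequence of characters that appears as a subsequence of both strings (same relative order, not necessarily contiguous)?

Match G (s #1, t #5); then Q (s #3, t #8); then G (s #4, t #9); then R (s #5, t #11); then J (s #8, t #13) — 5 characters in the same relative order in both. The LCS DP gives dp[11][15] = 5, so this is optimal.

5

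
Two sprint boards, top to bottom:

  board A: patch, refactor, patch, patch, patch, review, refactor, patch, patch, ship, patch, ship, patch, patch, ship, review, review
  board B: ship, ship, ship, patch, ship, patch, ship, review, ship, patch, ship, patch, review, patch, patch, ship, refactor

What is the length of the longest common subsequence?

9

Match patch at board A[1]=board B[4]; then patch at board A[3]=board B[6]; then review at board A[6]=board B[8]; then patch at board A[9]=board B[10]; then ship at board A[10]=board B[11]; then patch at board A[11]=board B[12]; then patch at board A[13]=board B[14]; then patch at board A[14]=board B[15]; then ship at board A[15]=board B[16] — 9 tasks in the same relative order in both. The LCS DP gives dp[17][17] = 9, so this is optimal.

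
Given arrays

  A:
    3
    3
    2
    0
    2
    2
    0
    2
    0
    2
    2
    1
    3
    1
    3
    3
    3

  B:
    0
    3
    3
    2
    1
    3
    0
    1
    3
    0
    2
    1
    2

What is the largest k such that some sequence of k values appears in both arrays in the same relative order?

7

Match 3 (A #1, B #2) → 3 (A #2, B #3) → 2 (A #3, B #4) → 0 (A #4, B #7) → 0 (A #7, B #10) → 2 (A #8, B #11) → 2 (A #11, B #13) — 7 values in the same relative order in both. Since dp[17][13] = 7, nothing longer is possible.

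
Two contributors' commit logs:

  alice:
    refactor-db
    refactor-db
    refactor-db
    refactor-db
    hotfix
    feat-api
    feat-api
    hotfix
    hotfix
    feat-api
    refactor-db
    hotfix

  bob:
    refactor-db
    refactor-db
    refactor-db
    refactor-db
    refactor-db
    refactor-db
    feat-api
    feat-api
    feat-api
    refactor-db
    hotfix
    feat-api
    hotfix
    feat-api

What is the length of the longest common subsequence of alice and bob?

One common subsequence of length 9: refactor-db at alice[1]=bob[3]; then refactor-db at alice[2]=bob[4]; then refactor-db at alice[3]=bob[5]; then refactor-db at alice[4]=bob[6]; then feat-api at alice[6]=bob[8]; then feat-api at alice[7]=bob[9]; then hotfix at alice[8]=bob[11]; then hotfix at alice[9]=bob[13]; then feat-api at alice[10]=bob[14]. Since dp[12][14] = 9, nothing longer is possible.

9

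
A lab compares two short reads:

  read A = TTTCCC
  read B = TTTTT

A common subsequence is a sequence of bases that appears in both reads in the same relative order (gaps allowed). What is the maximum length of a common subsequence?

Let dp[i][j] be the LCS length of the first i bases of read A and the first j bases of read B. dp[i][j] = dp[i-1][j-1]+1 when the i-th and j-th bases match, else max(dp[i-1][j], dp[i][j-1]).
    ·  T  T  T  T  T
 ·  0  0  0  0  0  0
 T  0  1  1  1  1  1
 T  0  1  2  2  2  2
 T  0  1  2  3  3  3
 C  0  1  2  3  3  3
 C  0  1  2  3  3  3
 C  0  1  2  3  3  3
dp[6][5] = 3. One LCS (by backtracking along matches): TTT.

3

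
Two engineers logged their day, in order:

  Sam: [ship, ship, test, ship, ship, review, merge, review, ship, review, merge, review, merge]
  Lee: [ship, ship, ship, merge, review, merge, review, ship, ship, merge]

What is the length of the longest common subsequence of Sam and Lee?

Pick ship [1,1], then ship [2,2], then ship [4,3], then review [6,5], then merge [7,6], then review [8,7], then ship [9,9], then merge [13,10]; all 8 tasks appear in both, in order. Since dp[13][10] = 8, nothing longer is possible.

8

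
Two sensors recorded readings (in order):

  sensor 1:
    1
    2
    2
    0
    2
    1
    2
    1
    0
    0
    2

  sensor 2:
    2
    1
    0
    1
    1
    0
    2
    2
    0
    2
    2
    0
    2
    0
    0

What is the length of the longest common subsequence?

8

One common subsequence of length 8: 1 (sensor 1 #1, sensor 2 #5), 2 (sensor 1 #2, sensor 2 #7), 2 (sensor 1 #3, sensor 2 #8), 0 (sensor 1 #4, sensor 2 #9), 2 (sensor 1 #5, sensor 2 #11), 2 (sensor 1 #7, sensor 2 #13), 0 (sensor 1 #9, sensor 2 #14), 0 (sensor 1 #10, sensor 2 #15), and the DP table's final entry dp[11][15] is also 8, so no common subsequence is longer.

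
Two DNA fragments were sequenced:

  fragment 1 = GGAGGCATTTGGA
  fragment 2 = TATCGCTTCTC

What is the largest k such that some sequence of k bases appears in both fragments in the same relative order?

Let dp[i][j] be the LCS length of the first i bases of fragment 1 and the first j bases of fragment 2. dp[i][j] = dp[i-1][j-1]+1 when the i-th and j-th bases match, else max(dp[i-1][j], dp[i][j-1]).
    ·  T  A  T  C  G  C  T  T  C  T  C
 ·  0  0  0  0  0  0  0  0  0  0  0  0
 G  0  0  0  0  0  1  1  1  1  1  1  1
 G  0  0  0  0  0  1  1  1  1  1  1  1
 A  0  0  1  1  1  1  1  1  1  1  1  1
 G  0  0  1  1  1  2  2  2  2  2  2  2
 G  0  0  1  1  1  2  2  2  2  2  2  2
 C  0  0  1  1  2  2  3  3  3  3  3  3
 A  0  0  1  1  2  2  3  3  3  3  3  3
 T  0  1  1  2  2  2  3  4  4  4  4  4
 T  0  1  1  2  2  2  3  4  5  5  5  5
 T  0  1  1  2  2  2  3  4  5  5  6  6
 G  0  1  1  2  2  3  3  4  5  5  6  6
 G  0  1  1  2  2  3  3  4  5  5  6  6
 A  0  1  2  2  2  3  3  4  5  5  6  6
dp[13][11] = 6. One LCS (by backtracking along matches): AGCTTT.

6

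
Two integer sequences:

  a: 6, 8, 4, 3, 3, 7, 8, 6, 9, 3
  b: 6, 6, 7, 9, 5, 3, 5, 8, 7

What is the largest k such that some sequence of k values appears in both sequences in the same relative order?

Pick 6 at a[1]=b[2], then 7 at a[6]=b[3], then 9 at a[9]=b[4], then 3 at a[10]=b[6]; all 4 values appear in both, in order, and the DP table's final entry dp[10][9] is also 4, so no common subsequence is longer.

4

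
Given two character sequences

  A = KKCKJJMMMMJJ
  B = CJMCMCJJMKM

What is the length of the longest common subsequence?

6

One common subsequence of length 6: C [3,1] → J [6,2] → M [7,3] → M [8,5] → M [9,9] → M [10,11]. The LCS DP gives dp[12][11] = 6, so this is optimal.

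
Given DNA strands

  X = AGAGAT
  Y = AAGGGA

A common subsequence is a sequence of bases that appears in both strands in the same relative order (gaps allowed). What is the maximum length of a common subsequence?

4

Match A (X #1, Y #2) → G (X #2, Y #4) → G (X #4, Y #5) → A (X #5, Y #6) — 4 bases in the same relative order in both, and the DP table's final entry dp[6][6] is also 4, so no common subsequence is longer.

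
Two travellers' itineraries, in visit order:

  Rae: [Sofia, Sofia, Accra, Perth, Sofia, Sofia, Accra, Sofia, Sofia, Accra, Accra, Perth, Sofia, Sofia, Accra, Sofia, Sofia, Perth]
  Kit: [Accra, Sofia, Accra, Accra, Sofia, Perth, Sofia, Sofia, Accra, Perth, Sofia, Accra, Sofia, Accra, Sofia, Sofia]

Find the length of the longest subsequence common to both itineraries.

One common subsequence of length 12: Sofia (Rae #1, Kit #2); then Sofia (Rae #2, Kit #5); then Perth (Rae #4, Kit #6); then Sofia (Rae #5, Kit #7); then Sofia (Rae #6, Kit #8); then Accra (Rae #7, Kit #9); then Sofia (Rae #9, Kit #11); then Accra (Rae #11, Kit #12); then Sofia (Rae #14, Kit #13); then Accra (Rae #15, Kit #14); then Sofia (Rae #16, Kit #15); then Sofia (Rae #17, Kit #16). The LCS DP gives dp[18][16] = 12, so this is optimal.

12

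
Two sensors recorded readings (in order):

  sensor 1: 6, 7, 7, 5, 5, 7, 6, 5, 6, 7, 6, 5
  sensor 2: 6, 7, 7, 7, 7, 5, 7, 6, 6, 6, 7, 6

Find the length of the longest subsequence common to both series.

One common subsequence of length 9: 6 (sensor 1 #1, sensor 2 #1), 7 (sensor 1 #2, sensor 2 #4), 7 (sensor 1 #3, sensor 2 #5), 5 (sensor 1 #5, sensor 2 #6), 7 (sensor 1 #6, sensor 2 #7), 6 (sensor 1 #7, sensor 2 #9), 6 (sensor 1 #9, sensor 2 #10), 7 (sensor 1 #10, sensor 2 #11), 6 (sensor 1 #11, sensor 2 #12). Since dp[12][12] = 9, nothing longer is possible.

9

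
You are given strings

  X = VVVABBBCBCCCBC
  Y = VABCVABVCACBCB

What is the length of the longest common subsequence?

Taking V at X[3]=Y[1], then A at X[4]=Y[2], then B at X[7]=Y[3], then C at X[8]=Y[4], then B at X[9]=Y[7], then C at X[10]=Y[9], then C at X[11]=Y[11], then C at X[12]=Y[13], then B at X[13]=Y[14] gives a common subsequence of length 9. Since dp[14][14] = 9, nothing longer is possible.

9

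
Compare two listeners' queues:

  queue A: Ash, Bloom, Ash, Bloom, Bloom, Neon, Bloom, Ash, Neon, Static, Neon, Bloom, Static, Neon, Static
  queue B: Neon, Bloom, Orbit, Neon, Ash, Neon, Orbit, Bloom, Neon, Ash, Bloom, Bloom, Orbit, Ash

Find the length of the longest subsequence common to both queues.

Match Ash at queue A[1]=queue B[5], then Bloom at queue A[2]=queue B[8], then Ash at queue A[3]=queue B[10], then Bloom at queue A[4]=queue B[11], then Bloom at queue A[5]=queue B[12], then Ash at queue A[8]=queue B[14] — 6 songs in the same relative order in both. The LCS DP gives dp[15][14] = 6, so this is optimal.

6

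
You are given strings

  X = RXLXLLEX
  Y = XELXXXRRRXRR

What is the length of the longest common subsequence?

4

Let dp[i][j] be the LCS length of the first i characters of X and the first j characters of Y. dp[i][j] = dp[i-1][j-1]+1 when the i-th and j-th characters match, else max(dp[i-1][j], dp[i][j-1]).
    ·  X  E  L  X  X  X  R  R  R  X  R  R
 ·  0  0  0  0  0  0  0  0  0  0  0  0  0
 R  0  0  0  0  0  0  0  1  1  1  1  1  1
 X  0  1  1  1  1  1  1  1  1  1  2  2  2
 L  0  1  1  2  2  2  2  2  2  2  2  2  2
 X  0  1  1  2  3  3  3  3  3  3  3  3  3
 L  0  1  1  2  3  3  3  3  3  3  3  3  3
 L  0  1  1  2  3  3  3  3  3  3  3  3  3
 E  0  1  2  2  3  3  3  3  3  3  3  3  3
 X  0  1  2  2  3  4  4  4  4  4  4  4  4
dp[8][12] = 4. One LCS (by backtracking along matches): XLXX.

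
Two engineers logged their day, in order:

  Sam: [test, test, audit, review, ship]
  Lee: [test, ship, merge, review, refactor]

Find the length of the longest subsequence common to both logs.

2

Taking test (Sam #1, Lee #1), review (Sam #4, Lee #4) gives a common subsequence of length 2. dp[5][5] = 2 confirms this is the maximum.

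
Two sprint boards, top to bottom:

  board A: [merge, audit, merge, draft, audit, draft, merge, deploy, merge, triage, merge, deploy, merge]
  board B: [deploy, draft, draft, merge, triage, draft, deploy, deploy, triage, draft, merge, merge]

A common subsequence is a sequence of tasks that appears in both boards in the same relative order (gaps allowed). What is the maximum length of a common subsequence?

7

One common subsequence of length 7: draft (board A #4, board B #2) → draft (board A #6, board B #3) → merge (board A #7, board B #4) → deploy (board A #8, board B #8) → triage (board A #10, board B #9) → merge (board A #11, board B #11) → merge (board A #13, board B #12). dp[13][12] = 7 confirms this is the maximum.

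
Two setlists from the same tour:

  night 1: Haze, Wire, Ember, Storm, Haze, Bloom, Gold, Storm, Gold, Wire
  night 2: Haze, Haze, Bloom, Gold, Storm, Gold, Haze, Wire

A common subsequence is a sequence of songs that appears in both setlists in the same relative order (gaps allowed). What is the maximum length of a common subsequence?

Pick Haze at night 1[1]=night 2[1], Haze at night 1[5]=night 2[2], Bloom at night 1[6]=night 2[3], Gold at night 1[7]=night 2[4], Storm at night 1[8]=night 2[5], Gold at night 1[9]=night 2[6], Wire at night 1[10]=night 2[8]; all 7 songs appear in both, in order. dp[10][8] = 7 confirms this is the maximum.

7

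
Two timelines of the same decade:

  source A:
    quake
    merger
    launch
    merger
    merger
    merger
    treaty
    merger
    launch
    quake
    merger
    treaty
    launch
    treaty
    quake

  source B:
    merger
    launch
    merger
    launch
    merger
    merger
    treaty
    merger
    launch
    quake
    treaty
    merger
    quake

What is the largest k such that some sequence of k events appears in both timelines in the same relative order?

11

Taking merger at source A[2]=source B[1]; then launch at source A[3]=source B[2]; then merger at source A[4]=source B[3]; then merger at source A[5]=source B[5]; then merger at source A[6]=source B[6]; then treaty at source A[7]=source B[7]; then merger at source A[8]=source B[8]; then launch at source A[9]=source B[9]; then quake at source A[10]=source B[10]; then merger at source A[11]=source B[12]; then quake at source A[15]=source B[13] gives a common subsequence of length 11. dp[15][13] = 11 confirms this is the maximum.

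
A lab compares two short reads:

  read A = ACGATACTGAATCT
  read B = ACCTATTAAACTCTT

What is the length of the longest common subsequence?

Taking A [1,1]; then C [2,3]; then A [4,5]; then T [5,7]; then A [6,8]; then A [10,9]; then A [11,10]; then T [12,12]; then C [13,13]; then T [14,15] gives a common subsequence of length 10. Since dp[14][15] = 10, nothing longer is possible.

10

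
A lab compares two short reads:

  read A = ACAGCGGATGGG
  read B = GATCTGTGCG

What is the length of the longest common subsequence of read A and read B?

6

Taking A at read A[1]=read B[2], then C at read A[2]=read B[4], then G at read A[7]=read B[6], then T at read A[9]=read B[7], then G at read A[10]=read B[8], then G at read A[12]=read B[10] gives a common subsequence of length 6. Since dp[12][10] = 6, nothing longer is possible.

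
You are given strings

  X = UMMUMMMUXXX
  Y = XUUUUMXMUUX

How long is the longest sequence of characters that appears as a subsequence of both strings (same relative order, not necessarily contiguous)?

6

Pick U [1,5]; then M [2,6]; then M [3,8]; then U [4,9]; then U [8,10]; then X [11,11]; all 6 characters appear in both, in order. Since dp[11][11] = 6, nothing longer is possible.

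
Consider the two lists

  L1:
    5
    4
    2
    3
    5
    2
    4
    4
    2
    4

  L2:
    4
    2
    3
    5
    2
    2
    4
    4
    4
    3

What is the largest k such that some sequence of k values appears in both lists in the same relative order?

Let dp[i][j] be the LCS length of the first i values of L1 and the first j values of L2. dp[i][j] = dp[i-1][j-1]+1 when the i-th and j-th values match, else max(dp[i-1][j], dp[i][j-1]).
    ·  4  2  3  5  2  2  4  4  4  3
 ·  0  0  0  0  0  0  0  0  0  0  0
 5  0  0  0  0  1  1  1  1  1  1  1
 4  0  1  1  1  1  1  1  2  2  2  2
 2  0  1  2  2  2  2  2  2  2  2  2
 3  0  1  2  3  3  3  3  3  3  3  3
 5  0  1  2  3  4  4  4  4  4  4  4
 2  0  1  2  3  4  5  5  5  5  5  5
 4  0  1  2  3  4  5  5  6  6  6  6
 4  0  1  2  3  4  5  5  6  7  7  7
 2  0  1  2  3  4  5  6  6  7  7  7
 4  0  1  2  3  4  5  6  7  7  8  8
dp[10][10] = 8. One LCS (by backtracking along matches): 4, 2, 3, 5, 2, 4, 4, 4.

8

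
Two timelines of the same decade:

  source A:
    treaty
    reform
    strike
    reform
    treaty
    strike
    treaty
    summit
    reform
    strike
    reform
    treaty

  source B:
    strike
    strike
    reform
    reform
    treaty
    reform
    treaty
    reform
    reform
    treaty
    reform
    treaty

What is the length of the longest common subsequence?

Taking reform (source A #2, source B #3), reform (source A #4, source B #4), treaty (source A #5, source B #5), treaty (source A #7, source B #7), reform (source A #9, source B #9), reform (source A #11, source B #11), treaty (source A #12, source B #12) gives a common subsequence of length 7, and the DP table's final entry dp[12][12] is also 7, so no common subsequence is longer.

7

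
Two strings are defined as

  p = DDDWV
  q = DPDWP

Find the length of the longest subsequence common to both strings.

3

Let dp[i][j] be the LCS length of the first i characters of p and the first j characters of q. dp[i][j] = dp[i-1][j-1]+1 when the i-th and j-th characters match, else max(dp[i-1][j], dp[i][j-1]).
    ·  D  P  D  W  P
 ·  0  0  0  0  0  0
 D  0  1  1  1  1  1
 D  0  1  1  2  2  2
 D  0  1  1  2  2  2
 W  0  1  1  2  3  3
 V  0  1  1  2  3  3
dp[5][5] = 3. One LCS (by backtracking along matches): DDW.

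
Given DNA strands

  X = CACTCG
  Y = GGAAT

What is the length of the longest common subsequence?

2

Let dp[i][j] be the LCS length of the first i bases of X and the first j bases of Y. dp[i][j] = dp[i-1][j-1]+1 when the i-th and j-th bases match, else max(dp[i-1][j], dp[i][j-1]).
    ·  G  G  A  A  T
 ·  0  0  0  0  0  0
 C  0  0  0  0  0  0
 A  0  0  0  1  1  1
 C  0  0  0  1  1  1
 T  0  0  0  1  1  2
 C  0  0  0  1  1  2
 G  0  1  1  1  1  2
dp[6][5] = 2. One LCS (by backtracking along matches): AT.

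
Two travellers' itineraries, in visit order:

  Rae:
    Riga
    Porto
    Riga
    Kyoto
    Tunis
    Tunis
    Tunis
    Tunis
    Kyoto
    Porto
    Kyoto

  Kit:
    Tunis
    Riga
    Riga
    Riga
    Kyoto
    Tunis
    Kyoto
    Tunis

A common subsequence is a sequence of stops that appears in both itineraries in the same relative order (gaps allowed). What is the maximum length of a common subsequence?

5

Pick Riga at Rae[1]=Kit[3]; then Riga at Rae[3]=Kit[4]; then Kyoto at Rae[4]=Kit[5]; then Tunis at Rae[5]=Kit[6]; then Tunis at Rae[8]=Kit[8]; all 5 stops appear in both, in order. The LCS DP gives dp[11][8] = 5, so this is optimal.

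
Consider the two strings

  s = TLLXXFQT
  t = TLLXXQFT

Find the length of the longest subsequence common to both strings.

7

Let dp[i][j] be the LCS length of the first i characters of s and the first j characters of t. dp[i][j] = dp[i-1][j-1]+1 when the i-th and j-th characters match, else max(dp[i-1][j], dp[i][j-1]).
    ·  T  L  L  X  X  Q  F  T
 ·  0  0  0  0  0  0  0  0  0
 T  0  1  1  1  1  1  1  1  1
 L  0  1  2  2  2  2  2  2  2
 L  0  1  2  3  3  3  3  3  3
 X  0  1  2  3  4  4  4  4  4
 X  0  1  2  3  4  5  5  5  5
 F  0  1  2  3  4  5  5  6  6
 Q  0  1  2  3  4  5  6  6  6
 T  0  1  2  3  4  5  6  6  7
dp[8][8] = 7. One LCS (by backtracking along matches): TLLXXFT.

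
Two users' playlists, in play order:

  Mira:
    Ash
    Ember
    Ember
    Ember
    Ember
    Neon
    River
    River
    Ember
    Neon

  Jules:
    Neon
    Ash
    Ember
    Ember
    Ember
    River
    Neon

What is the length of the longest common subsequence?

6

Taking Ash (Mira #1, Jules #2) → Ember (Mira #3, Jules #3) → Ember (Mira #4, Jules #4) → Ember (Mira #5, Jules #5) → River (Mira #8, Jules #6) → Neon (Mira #10, Jules #7) gives a common subsequence of length 6. The LCS DP gives dp[10][7] = 6, so this is optimal.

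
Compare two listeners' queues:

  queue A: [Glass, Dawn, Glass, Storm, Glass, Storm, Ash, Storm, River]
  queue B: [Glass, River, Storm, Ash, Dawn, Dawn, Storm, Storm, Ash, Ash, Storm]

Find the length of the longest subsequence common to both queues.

Taking Glass [1,1], then Dawn [2,6], then Storm [4,7], then Storm [6,8], then Ash [7,10], then Storm [8,11] gives a common subsequence of length 6. Since dp[9][11] = 6, nothing longer is possible.

6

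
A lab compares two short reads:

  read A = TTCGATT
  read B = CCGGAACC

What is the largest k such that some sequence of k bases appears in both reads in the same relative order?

Match C at read A[3]=read B[2], then G at read A[4]=read B[4], then A at read A[5]=read B[6] — 3 bases in the same relative order in both, and the DP table's final entry dp[7][8] is also 3, so no common subsequence is longer.

3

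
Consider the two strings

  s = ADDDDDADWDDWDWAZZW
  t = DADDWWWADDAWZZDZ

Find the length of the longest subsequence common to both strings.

9

Match A (s #1, t #2), D (s #2, t #3), D (s #3, t #4), D (s #5, t #9), D (s #6, t #10), A (s #7, t #11), W (s #9, t #12), D (s #13, t #15), Z (s #17, t #16) — 9 characters in the same relative order in both, and the DP table's final entry dp[18][16] is also 9, so no common subsequence is longer.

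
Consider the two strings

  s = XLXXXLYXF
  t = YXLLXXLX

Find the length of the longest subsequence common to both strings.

6

One common subsequence of length 6: X at s[1]=t[2] → L at s[2]=t[4] → X at s[4]=t[5] → X at s[5]=t[6] → L at s[6]=t[7] → X at s[8]=t[8]. The LCS DP gives dp[9][8] = 6, so this is optimal.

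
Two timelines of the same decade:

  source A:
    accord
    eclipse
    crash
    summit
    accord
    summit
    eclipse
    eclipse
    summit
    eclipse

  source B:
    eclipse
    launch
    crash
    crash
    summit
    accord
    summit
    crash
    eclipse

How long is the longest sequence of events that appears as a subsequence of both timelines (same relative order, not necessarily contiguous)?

Match eclipse at source A[2]=source B[1]; then crash at source A[3]=source B[4]; then summit at source A[4]=source B[5]; then accord at source A[5]=source B[6]; then summit at source A[6]=source B[7]; then eclipse at source A[10]=source B[9] — 6 events in the same relative order in both. Since dp[10][9] = 6, nothing longer is possible.

6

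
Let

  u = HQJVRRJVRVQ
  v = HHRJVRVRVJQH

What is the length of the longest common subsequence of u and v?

8

Match H (u #1, v #2), J (u #3, v #4), V (u #4, v #5), R (u #6, v #6), V (u #8, v #7), R (u #9, v #8), V (u #10, v #9), Q (u #11, v #11) — 8 characters in the same relative order in both. Since dp[11][12] = 8, nothing longer is possible.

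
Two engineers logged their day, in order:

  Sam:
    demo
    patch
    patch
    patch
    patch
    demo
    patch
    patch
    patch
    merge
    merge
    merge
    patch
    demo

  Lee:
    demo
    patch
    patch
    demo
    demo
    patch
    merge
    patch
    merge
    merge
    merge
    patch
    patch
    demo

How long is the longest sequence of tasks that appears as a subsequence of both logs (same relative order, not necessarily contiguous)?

11

Match demo at Sam[1]=Lee[1], patch at Sam[2]=Lee[2], patch at Sam[3]=Lee[3], demo at Sam[6]=Lee[5], patch at Sam[7]=Lee[6], patch at Sam[9]=Lee[8], merge at Sam[10]=Lee[9], merge at Sam[11]=Lee[10], merge at Sam[12]=Lee[11], patch at Sam[13]=Lee[13], demo at Sam[14]=Lee[14] — 11 tasks in the same relative order in both. The LCS DP gives dp[14][14] = 11, so this is optimal.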